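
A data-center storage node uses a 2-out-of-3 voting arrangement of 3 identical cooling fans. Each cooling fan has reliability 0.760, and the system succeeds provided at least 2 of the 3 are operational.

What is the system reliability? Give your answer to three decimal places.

0.855

R = Σ_{i=2}^{3} C(3,i) p^i (1−p)^{3−i} with p = 0.760
C(3,2)·0.760^2·0.240^1 = 0.41587
C(3,3)·0.760^3·0.240^0 = 0.43898
Sum = 0.855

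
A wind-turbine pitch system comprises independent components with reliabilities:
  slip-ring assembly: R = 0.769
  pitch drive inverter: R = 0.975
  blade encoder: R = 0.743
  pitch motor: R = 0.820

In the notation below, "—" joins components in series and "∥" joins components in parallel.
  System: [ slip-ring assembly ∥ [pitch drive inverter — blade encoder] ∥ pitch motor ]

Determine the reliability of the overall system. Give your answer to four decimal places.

0.9885

Series (pitch drive inverter and blade encoder): 0.975000 × 0.743000 = 0.724425
Parallel (slip-ring assembly, [0.724425], and pitch motor): 1 − (1 − 0.769000)(1 − 0.724425)(1 − 0.820000) = 0.9885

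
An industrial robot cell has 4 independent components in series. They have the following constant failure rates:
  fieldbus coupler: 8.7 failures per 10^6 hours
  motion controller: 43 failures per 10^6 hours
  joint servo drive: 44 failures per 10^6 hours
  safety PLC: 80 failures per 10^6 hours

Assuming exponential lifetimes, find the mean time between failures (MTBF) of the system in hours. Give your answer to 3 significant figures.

Series of exponential components: λ_sys = Σ λ_i
λ_sys = 0.0000087 + 0.000043 + 0.000044 + 0.000080 = 1.7570e-04 /h
MTBF = 1 / λ_sys = 5690 h

5690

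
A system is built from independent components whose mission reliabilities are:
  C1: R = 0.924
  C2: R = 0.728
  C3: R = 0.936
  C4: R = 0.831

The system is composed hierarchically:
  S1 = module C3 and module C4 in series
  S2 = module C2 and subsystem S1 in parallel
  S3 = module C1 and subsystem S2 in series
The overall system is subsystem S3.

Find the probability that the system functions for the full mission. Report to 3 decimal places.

0.868

Series (C3 and C4): 0.93600 × 0.83100 = 0.77782
Parallel (C2 and [0.77782]): 1 − (1 − 0.72800)(1 − 0.77782) = 0.93957
Series (C1 and [0.93957]): 0.92400 × 0.93957 = 0.868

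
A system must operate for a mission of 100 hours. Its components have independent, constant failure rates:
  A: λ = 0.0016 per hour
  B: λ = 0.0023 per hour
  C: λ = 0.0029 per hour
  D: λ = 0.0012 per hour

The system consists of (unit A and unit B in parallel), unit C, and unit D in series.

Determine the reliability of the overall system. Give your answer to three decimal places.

0.643

R(A) = exp(−0.0016 × 100) = 0.85214
R(B) = exp(−0.0023 × 100) = 0.79453
R(C) = exp(−0.0029 × 100) = 0.74826
R(D) = exp(−0.0012 × 100) = 0.88692
Parallel (A and B): 1 − (1 − 0.85214)(1 − 0.79453) = 0.96962
Series ([0.96962], C, and D): 0.96962 × 0.74826 × 0.88692 = 0.643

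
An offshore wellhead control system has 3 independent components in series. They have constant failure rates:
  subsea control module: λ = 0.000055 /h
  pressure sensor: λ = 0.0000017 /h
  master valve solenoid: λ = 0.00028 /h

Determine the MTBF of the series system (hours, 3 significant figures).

2970

Series of exponential components: λ_sys = Σ λ_i
λ_sys = 0.000055 + 0.0000017 + 0.00028 = 3.3670e-04 /h
MTBF = 1 / λ_sys = 2970 h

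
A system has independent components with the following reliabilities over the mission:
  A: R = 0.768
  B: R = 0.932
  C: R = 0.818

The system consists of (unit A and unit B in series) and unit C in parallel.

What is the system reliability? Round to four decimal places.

0.9483

Series (A and B): 0.768000 × 0.932000 = 0.715776
Parallel ([0.715776] and C): 1 − (1 − 0.715776)(1 − 0.818000) = 0.9483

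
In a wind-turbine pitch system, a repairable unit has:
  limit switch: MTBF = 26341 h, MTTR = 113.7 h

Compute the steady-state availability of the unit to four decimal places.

A(limit switch) = MTBF/(MTBF+MTTR) = 26341/(26341+113.7) = 0.9957

0.9957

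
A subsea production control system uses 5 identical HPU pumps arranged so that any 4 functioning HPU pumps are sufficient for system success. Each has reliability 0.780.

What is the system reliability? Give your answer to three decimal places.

R = Σ_{i=4}^{5} C(5,i) p^i (1−p)^{5−i} with p = 0.780
C(5,4)·0.780^4·0.220^1 = 0.40717
C(5,5)·0.780^5·0.220^0 = 0.28872
Sum = 0.696

0.696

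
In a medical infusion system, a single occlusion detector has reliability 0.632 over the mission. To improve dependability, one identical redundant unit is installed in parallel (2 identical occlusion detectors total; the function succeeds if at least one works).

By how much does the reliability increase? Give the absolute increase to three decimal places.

R_before = 0.632
R_after = 1 − (1 − 0.632)^2 = 0.865
ΔR = 0.865 − 0.632 = 0.233

0.233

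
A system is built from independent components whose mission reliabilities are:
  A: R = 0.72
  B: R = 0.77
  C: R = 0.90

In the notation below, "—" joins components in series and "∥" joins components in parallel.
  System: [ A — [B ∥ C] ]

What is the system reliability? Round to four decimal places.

0.7034

Parallel (B and C): 1 − (1 − 0.770000)(1 − 0.900000) = 0.977000
Series (A and [0.977000]): 0.720000 × 0.977000 = 0.7034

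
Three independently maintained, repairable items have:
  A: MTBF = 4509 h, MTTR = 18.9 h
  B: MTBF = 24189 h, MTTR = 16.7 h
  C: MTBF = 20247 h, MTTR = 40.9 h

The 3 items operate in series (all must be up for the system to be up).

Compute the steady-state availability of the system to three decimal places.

A(A) = MTBF/(MTBF+MTTR) = 4509/(4509+18.9) = 0.995826
A(B) = MTBF/(MTBF+MTTR) = 24189/(24189+16.7) = 0.999310
A(C) = MTBF/(MTBF+MTTR) = 20247/(20247+40.9) = 0.997984
Series availability: 0.995826 × 0.999310 × 0.997984 = 0.993

0.993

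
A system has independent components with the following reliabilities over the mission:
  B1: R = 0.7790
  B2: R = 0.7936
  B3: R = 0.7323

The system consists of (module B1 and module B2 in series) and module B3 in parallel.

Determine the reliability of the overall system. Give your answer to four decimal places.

Series (B1 and B2): 0.779000 × 0.793600 = 0.618214
Parallel ([0.618214] and B3): 1 − (1 − 0.618214)(1 − 0.732300) = 0.8978

0.8978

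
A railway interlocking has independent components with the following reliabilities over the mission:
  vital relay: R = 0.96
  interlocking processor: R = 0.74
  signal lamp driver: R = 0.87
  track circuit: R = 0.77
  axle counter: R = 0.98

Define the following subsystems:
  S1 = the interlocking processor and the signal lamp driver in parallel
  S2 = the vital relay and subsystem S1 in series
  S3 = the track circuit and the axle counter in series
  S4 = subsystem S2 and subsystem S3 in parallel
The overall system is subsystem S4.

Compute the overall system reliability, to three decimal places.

0.982

Parallel (interlocking processor and signal lamp driver): 1 − (1 − 0.74000)(1 − 0.87000) = 0.96620
Series (vital relay and [0.96620]): 0.96000 × 0.96620 = 0.92755
Series (track circuit and axle counter): 0.77000 × 0.98000 = 0.75460
Parallel ([0.92755] and [0.75460]): 1 − (1 − 0.92755)(1 − 0.75460) = 0.982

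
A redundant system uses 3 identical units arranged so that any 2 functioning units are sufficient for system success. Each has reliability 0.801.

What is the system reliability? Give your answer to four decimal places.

R = Σ_{i=2}^{3} C(3,i) p^i (1−p)^{3−i} with p = 0.801
C(3,2)·0.801^2·0.199^1 = 0.383036
C(3,3)·0.801^3·0.199^0 = 0.513922
Sum = 0.8970

0.8970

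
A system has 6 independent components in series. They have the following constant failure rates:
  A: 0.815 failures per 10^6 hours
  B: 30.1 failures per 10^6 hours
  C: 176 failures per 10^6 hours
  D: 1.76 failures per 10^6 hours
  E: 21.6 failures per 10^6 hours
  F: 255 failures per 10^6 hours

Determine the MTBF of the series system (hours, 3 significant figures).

2060

Series of exponential components: λ_sys = Σ λ_i
λ_sys = 0.000000815 + 0.0000301 + 0.000176 + 0.00000176 + 0.0000216 + 0.000255 = 4.8528e-04 /h
MTBF = 1 / λ_sys = 2060 h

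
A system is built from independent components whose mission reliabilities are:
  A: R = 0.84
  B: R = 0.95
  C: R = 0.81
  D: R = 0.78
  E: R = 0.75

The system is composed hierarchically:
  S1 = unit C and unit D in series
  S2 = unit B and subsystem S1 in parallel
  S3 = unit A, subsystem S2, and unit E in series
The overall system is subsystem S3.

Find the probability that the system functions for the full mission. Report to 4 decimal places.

0.6184

Series (C and D): 0.810000 × 0.780000 = 0.631800
Parallel (B and [0.631800]): 1 − (1 − 0.950000)(1 − 0.631800) = 0.981590
Series (A, [0.981590], and E): 0.840000 × 0.981590 × 0.750000 = 0.6184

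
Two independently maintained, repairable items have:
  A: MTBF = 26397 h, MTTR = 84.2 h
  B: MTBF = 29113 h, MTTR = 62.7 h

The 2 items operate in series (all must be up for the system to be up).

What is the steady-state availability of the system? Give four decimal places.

A(A) = MTBF/(MTBF+MTTR) = 26397/(26397+84.2) = 0.996820
A(B) = MTBF/(MTBF+MTTR) = 29113/(29113+62.7) = 0.997851
Series availability: 0.996820 × 0.997851 = 0.9947

0.9947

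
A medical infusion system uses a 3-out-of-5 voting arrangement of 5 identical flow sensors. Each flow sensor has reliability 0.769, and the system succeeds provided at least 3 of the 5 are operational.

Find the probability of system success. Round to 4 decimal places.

R = Σ_{i=3}^{5} C(5,i) p^i (1−p)^{5−i} with p = 0.769
C(5,3)·0.769^3·0.231^2 = 0.242663
C(5,4)·0.769^4·0.231^1 = 0.403913
C(5,5)·0.769^5·0.231^0 = 0.268925
Sum = 0.9155

0.9155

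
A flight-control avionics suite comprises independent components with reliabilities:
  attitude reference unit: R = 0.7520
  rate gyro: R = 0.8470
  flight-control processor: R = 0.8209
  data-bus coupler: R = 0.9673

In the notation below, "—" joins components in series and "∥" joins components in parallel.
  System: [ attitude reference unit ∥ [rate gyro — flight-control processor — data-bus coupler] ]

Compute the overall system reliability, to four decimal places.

Series (rate gyro, flight-control processor, and data-bus coupler): 0.847000 × 0.820900 × 0.967300 = 0.672566
Parallel (attitude reference unit and [0.672566]): 1 − (1 − 0.752000)(1 − 0.672566) = 0.9188

0.9188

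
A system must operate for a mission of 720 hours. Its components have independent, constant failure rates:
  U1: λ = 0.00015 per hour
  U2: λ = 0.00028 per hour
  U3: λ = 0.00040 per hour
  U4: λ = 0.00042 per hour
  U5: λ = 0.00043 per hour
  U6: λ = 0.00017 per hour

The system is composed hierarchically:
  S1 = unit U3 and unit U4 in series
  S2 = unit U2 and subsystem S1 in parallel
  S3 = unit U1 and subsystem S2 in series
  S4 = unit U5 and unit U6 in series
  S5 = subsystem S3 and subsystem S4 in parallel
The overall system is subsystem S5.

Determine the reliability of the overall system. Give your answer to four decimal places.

R(U1) = exp(−0.00015 × 720) = 0.897628
R(U2) = exp(−0.00028 × 720) = 0.817422
R(U3) = exp(−0.00040 × 720) = 0.749762
R(U4) = exp(−0.00042 × 720) = 0.739042
R(U5) = exp(−0.00043 × 720) = 0.733740
R(U6) = exp(−0.00017 × 720) = 0.884794
Series (U3 and U4): 0.749762 × 0.739042 = 0.554106
Parallel (U2 and [0.554106]): 1 − (1 − 0.817422)(1 − 0.554106) = 0.918590
Series (U1 and [0.918590]): 0.897628 × 0.918590 = 0.824552
Series (U5 and U6): 0.733740 × 0.884794 = 0.649209
Parallel ([0.824552] and [0.649209]): 1 − (1 − 0.824552)(1 − 0.649209) = 0.9385

0.9385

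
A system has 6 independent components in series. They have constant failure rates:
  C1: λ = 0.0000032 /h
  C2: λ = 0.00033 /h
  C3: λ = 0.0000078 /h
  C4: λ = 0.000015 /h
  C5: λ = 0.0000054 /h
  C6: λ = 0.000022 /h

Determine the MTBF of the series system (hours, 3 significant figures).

2610

Series of exponential components: λ_sys = Σ λ_i
λ_sys = 0.0000032 + 0.00033 + 0.0000078 + 0.000015 + 0.0000054 + 0.000022 = 3.8340e-04 /h
MTBF = 1 / λ_sys = 2610 h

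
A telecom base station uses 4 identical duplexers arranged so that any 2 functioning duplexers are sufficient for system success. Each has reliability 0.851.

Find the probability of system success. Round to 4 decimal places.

0.9882

R = Σ_{i=2}^{4} C(4,i) p^i (1−p)^{4−i} with p = 0.851
C(4,2)·0.851^2·0.149^2 = 0.096468
C(4,3)·0.851^3·0.149^1 = 0.367312
C(4,4)·0.851^4·0.149^0 = 0.524467
Sum = 0.9882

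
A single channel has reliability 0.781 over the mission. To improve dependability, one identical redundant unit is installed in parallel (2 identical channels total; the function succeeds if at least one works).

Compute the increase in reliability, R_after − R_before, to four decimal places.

0.1710

R_before = 0.781
R_after = 1 − (1 − 0.781)^2 = 0.9520
ΔR = 0.9520 − 0.781 = 0.1710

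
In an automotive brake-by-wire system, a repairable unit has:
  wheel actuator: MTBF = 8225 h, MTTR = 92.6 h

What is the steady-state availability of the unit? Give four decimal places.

A(wheel actuator) = MTBF/(MTBF+MTTR) = 8225/(8225+92.6) = 0.9889

0.9889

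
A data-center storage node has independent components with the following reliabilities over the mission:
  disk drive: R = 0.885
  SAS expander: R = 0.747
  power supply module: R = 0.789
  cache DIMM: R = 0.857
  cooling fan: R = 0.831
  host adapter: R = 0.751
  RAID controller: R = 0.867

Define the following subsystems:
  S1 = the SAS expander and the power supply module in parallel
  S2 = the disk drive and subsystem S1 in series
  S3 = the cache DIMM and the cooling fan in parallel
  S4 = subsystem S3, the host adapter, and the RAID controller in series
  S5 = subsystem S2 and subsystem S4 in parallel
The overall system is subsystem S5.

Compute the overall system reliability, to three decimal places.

0.941

Parallel (SAS expander and power supply module): 1 − (1 − 0.74700)(1 − 0.78900) = 0.94662
Series (disk drive and [0.94662]): 0.88500 × 0.94662 = 0.83776
Parallel (cache DIMM and cooling fan): 1 − (1 − 0.85700)(1 − 0.83100) = 0.97583
Series ([0.97583], host adapter, and RAID controller): 0.97583 × 0.75100 × 0.86700 = 0.63538
Parallel ([0.83776] and [0.63538]): 1 − (1 − 0.83776)(1 − 0.63538) = 0.941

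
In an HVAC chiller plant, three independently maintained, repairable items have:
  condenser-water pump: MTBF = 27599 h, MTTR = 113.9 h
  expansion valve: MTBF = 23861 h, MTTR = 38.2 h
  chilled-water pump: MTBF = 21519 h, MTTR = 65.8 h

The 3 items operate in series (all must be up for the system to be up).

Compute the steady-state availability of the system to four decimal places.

A(condenser-water pump) = MTBF/(MTBF+MTTR) = 27599/(27599+113.9) = 0.995890
A(expansion valve) = MTBF/(MTBF+MTTR) = 23861/(23861+38.2) = 0.998402
A(chilled-water pump) = MTBF/(MTBF+MTTR) = 21519/(21519+65.8) = 0.996952
Series availability: 0.995890 × 0.998402 × 0.996952 = 0.9913

0.9913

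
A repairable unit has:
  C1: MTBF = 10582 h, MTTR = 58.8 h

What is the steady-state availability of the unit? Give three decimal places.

0.994

A(C1) = MTBF/(MTBF+MTTR) = 10582/(10582+58.8) = 0.994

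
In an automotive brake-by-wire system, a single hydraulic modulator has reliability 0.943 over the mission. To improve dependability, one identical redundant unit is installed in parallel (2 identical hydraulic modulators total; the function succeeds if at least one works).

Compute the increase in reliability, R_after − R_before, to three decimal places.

R_before = 0.943
R_after = 1 − (1 − 0.943)^2 = 0.997
ΔR = 0.997 − 0.943 = 0.054

0.054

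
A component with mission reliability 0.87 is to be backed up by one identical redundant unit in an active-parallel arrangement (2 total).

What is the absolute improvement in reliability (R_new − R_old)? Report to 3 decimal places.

R_before = 0.87
R_after = 1 − (1 − 0.87)^2 = 0.983
ΔR = 0.983 − 0.87 = 0.113

0.113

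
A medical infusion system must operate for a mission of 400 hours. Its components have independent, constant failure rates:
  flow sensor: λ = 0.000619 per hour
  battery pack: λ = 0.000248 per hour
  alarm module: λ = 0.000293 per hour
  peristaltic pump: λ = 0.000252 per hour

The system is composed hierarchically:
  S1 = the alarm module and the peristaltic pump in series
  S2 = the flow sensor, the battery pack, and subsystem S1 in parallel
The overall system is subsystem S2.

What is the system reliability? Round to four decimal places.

0.9959

R(flow sensor) = exp(−0.000619 × 400) = 0.780672
R(battery pack) = exp(−0.000248 × 400) = 0.905562
R(alarm module) = exp(−0.000293 × 400) = 0.889407
R(peristaltic pump) = exp(−0.000252 × 400) = 0.904114
Series (alarm module and peristaltic pump): 0.889407 × 0.904114 = 0.804125
Parallel (flow sensor, battery pack, and [0.804125]): 1 − (1 − 0.780672)(1 − 0.905562)(1 − 0.804125) = 0.9959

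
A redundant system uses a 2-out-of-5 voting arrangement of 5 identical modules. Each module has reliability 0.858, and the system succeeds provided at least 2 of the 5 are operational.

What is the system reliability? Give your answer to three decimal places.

R = Σ_{i=2}^{5} C(5,i) p^i (1−p)^{5−i} with p = 0.858
C(5,2)·0.858^2·0.142^3 = 0.02108
C(5,3)·0.858^3·0.142^2 = 0.12736
C(5,4)·0.858^4·0.142^1 = 0.38478
C(5,5)·0.858^5·0.142^0 = 0.46498
Sum = 0.998

0.998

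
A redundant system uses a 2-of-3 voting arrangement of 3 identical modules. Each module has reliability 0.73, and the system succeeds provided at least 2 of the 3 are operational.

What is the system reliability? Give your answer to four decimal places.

0.8207

R = Σ_{i=2}^{3} C(3,i) p^i (1−p)^{3−i} with p = 0.73
C(3,2)·0.73^2·0.27^1 = 0.431649
C(3,3)·0.73^3·0.27^0 = 0.389017
Sum = 0.8207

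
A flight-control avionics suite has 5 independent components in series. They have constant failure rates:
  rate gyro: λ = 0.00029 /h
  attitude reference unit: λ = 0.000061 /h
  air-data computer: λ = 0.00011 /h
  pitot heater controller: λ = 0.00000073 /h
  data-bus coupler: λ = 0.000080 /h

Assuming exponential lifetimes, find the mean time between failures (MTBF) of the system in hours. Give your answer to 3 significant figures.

Series of exponential components: λ_sys = Σ λ_i
λ_sys = 0.00029 + 0.000061 + 0.00011 + 0.00000073 + 0.000080 = 5.4173e-04 /h
MTBF = 1 / λ_sys = 1850 h

1850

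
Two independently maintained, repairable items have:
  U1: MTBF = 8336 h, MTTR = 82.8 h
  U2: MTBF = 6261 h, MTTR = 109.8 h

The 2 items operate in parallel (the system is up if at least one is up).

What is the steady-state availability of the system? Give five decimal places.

A(U1) = MTBF/(MTBF+MTTR) = 8336/(8336+82.8) = 0.990165
A(U2) = MTBF/(MTBF+MTTR) = 6261/(6261+109.8) = 0.982765
Parallel availability: 1 − (1 − 0.990165)(1 − 0.982765) = 0.99983

0.99983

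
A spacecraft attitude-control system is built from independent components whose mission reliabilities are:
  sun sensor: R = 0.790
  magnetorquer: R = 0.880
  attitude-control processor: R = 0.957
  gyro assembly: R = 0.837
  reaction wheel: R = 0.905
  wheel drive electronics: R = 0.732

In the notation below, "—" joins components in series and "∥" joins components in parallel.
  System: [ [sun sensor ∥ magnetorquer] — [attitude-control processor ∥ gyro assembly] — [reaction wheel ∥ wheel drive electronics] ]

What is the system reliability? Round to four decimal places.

Parallel (sun sensor and magnetorquer): 1 − (1 − 0.790000)(1 − 0.880000) = 0.974800
Parallel (attitude-control processor and gyro assembly): 1 − (1 − 0.957000)(1 − 0.837000) = 0.992991
Parallel (reaction wheel and wheel drive electronics): 1 − (1 − 0.905000)(1 − 0.732000) = 0.974540
Series ([0.974800], [0.992991], and [0.974540]): 0.974800 × 0.992991 × 0.974540 = 0.9433

0.9433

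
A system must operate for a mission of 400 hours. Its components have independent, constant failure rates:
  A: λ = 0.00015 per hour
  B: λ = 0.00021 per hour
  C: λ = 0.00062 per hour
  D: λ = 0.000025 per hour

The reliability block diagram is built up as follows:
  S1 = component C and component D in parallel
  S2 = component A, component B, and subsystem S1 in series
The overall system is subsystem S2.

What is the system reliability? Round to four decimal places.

R(A) = exp(−0.00015 × 400) = 0.941765
R(B) = exp(−0.00021 × 400) = 0.919431
R(C) = exp(−0.00062 × 400) = 0.780360
R(D) = exp(−0.000025 × 400) = 0.990050
Parallel (C and D): 1 − (1 − 0.780360)(1 − 0.990050) = 0.997815
Series (A, B, and [0.997815]): 0.941765 × 0.919431 × 0.997815 = 0.8640

0.8640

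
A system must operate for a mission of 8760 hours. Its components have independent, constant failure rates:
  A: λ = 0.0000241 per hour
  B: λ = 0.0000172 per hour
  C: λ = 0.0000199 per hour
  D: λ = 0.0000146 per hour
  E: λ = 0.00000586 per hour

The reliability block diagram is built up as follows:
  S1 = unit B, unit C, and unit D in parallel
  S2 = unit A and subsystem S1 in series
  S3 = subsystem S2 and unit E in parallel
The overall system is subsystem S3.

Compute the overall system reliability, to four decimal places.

R(A) = exp(−0.0000241 × 8760) = 0.809680
R(B) = exp(−0.0000172 × 8760) = 0.860130
R(C) = exp(−0.0000199 × 8760) = 0.840025
R(D) = exp(−0.0000146 × 8760) = 0.879945
R(E) = exp(−0.00000586 × 8760) = 0.949962
Parallel (B, C, and D): 1 − (1 − 0.860130)(1 − 0.840025)(1 − 0.879945) = 0.997314
Series (A and [0.997314]): 0.809680 × 0.997314 = 0.807505
Parallel ([0.807505] and E): 1 − (1 − 0.807505)(1 − 0.949962) = 0.9904

0.9904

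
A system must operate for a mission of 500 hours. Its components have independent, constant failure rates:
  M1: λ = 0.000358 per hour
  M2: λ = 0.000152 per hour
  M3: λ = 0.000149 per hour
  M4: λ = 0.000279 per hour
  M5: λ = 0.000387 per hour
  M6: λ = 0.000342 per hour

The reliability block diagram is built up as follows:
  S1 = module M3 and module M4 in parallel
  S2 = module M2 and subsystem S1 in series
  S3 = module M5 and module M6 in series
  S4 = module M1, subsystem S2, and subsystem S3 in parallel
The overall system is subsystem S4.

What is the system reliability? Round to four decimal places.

0.9959

R(M1) = exp(−0.000358 × 500) = 0.836106
R(M2) = exp(−0.000152 × 500) = 0.926816
R(M3) = exp(−0.000149 × 500) = 0.928207
R(M4) = exp(−0.000279 × 500) = 0.869793
R(M5) = exp(−0.000387 × 500) = 0.824070
R(M6) = exp(−0.000342 × 500) = 0.842822
Parallel (M3 and M4): 1 − (1 − 0.928207)(1 − 0.869793) = 0.990652
Series (M2 and [0.990652]): 0.926816 × 0.990652 = 0.918152
Series (M5 and M6): 0.824070 × 0.842822 = 0.694544
Parallel (M1, [0.918152], and [0.694544]): 1 − (1 − 0.836106)(1 − 0.918152)(1 − 0.694544) = 0.9959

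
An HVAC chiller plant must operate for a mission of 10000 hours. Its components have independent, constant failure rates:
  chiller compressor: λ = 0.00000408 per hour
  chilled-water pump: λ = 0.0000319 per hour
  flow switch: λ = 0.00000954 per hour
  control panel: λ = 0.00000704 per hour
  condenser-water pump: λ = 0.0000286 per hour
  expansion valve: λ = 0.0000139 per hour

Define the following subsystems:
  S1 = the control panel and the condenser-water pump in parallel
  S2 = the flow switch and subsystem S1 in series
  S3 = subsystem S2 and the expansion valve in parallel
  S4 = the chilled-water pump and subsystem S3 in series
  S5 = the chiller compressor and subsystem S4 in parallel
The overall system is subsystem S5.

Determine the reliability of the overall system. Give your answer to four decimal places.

R(chiller compressor) = exp(−0.00000408 × 10000) = 0.960021
R(chilled-water pump) = exp(−0.0000319 × 10000) = 0.726876
R(flow switch) = exp(−0.00000954 × 10000) = 0.909009
R(control panel) = exp(−0.00000704 × 10000) = 0.932021
R(condenser-water pump) = exp(−0.0000286 × 10000) = 0.751263
R(expansion valve) = exp(−0.0000139 × 10000) = 0.870228
Parallel (control panel and condenser-water pump): 1 − (1 − 0.932021)(1 − 0.751263) = 0.983091
Series (flow switch and [0.983091]): 0.909009 × 0.983091 = 0.893639
Parallel ([0.893639] and expansion valve): 1 − (1 − 0.893639)(1 − 0.870228) = 0.986197
Series (chilled-water pump and [0.986197]): 0.726876 × 0.986197 = 0.716843
Parallel (chiller compressor and [0.716843]): 1 − (1 − 0.960021)(1 − 0.716843) = 0.9887

0.9887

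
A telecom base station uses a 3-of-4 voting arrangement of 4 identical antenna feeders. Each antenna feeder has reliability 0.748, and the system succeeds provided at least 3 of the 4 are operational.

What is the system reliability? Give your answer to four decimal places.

R = Σ_{i=3}^{4} C(4,i) p^i (1−p)^{4−i} with p = 0.748
C(4,3)·0.748^3·0.252^1 = 0.421857
C(4,4)·0.748^4·0.252^0 = 0.313045
Sum = 0.7349

0.7349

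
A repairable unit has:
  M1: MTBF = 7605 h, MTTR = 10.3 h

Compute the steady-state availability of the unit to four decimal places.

0.9986

A(M1) = MTBF/(MTBF+MTTR) = 7605/(7605+10.3) = 0.9986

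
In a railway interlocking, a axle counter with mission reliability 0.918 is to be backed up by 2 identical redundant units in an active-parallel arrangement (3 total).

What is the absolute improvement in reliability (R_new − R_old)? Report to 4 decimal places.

0.0814

R_before = 0.918
R_after = 1 − (1 − 0.918)^3 = 0.9994
ΔR = 0.9994 − 0.918 = 0.0814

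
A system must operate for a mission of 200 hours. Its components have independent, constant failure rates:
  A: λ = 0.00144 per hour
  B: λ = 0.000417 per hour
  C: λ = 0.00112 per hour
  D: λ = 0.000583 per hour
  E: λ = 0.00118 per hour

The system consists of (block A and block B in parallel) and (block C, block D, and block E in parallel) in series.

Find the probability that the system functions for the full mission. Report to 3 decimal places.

0.975

R(A) = exp(−0.00144 × 200) = 0.74976
R(B) = exp(−0.000417 × 200) = 0.91998
R(C) = exp(−0.00112 × 200) = 0.79932
R(D) = exp(−0.000583 × 200) = 0.88994
R(E) = exp(−0.00118 × 200) = 0.78978
Parallel (A and B): 1 − (1 − 0.74976)(1 − 0.91998) = 0.97998
Parallel (C, D, and E): 1 − (1 − 0.79932)(1 − 0.88994)(1 − 0.78978) = 0.99536
Series ([0.97998] and [0.99536]): 0.97998 × 0.99536 = 0.975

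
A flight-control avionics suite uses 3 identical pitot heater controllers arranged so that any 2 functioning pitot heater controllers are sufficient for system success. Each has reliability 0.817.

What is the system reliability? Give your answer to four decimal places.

0.9118

R = Σ_{i=2}^{3} C(3,i) p^i (1−p)^{3−i} with p = 0.817
C(3,2)·0.817^2·0.183^1 = 0.366451
C(3,3)·0.817^3·0.183^0 = 0.545339
Sum = 0.9118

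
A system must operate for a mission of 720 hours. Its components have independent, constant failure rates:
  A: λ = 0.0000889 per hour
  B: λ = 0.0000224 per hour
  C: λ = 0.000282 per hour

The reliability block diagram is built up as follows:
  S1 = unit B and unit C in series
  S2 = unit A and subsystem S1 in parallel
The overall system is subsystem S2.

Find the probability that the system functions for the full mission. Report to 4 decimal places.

R(A) = exp(−0.0000889 × 720) = 0.937997
R(B) = exp(−0.0000224 × 720) = 0.984001
R(C) = exp(−0.000282 × 720) = 0.816246
Series (B and C): 0.984001 × 0.816246 = 0.803187
Parallel (A and [0.803187]): 1 − (1 − 0.937997)(1 − 0.803187) = 0.9878

0.9878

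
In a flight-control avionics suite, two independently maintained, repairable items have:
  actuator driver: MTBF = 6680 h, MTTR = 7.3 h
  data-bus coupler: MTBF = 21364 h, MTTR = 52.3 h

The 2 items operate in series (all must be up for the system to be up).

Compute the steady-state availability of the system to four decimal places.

A(actuator driver) = MTBF/(MTBF+MTTR) = 6680/(6680+7.3) = 0.998908
A(data-bus coupler) = MTBF/(MTBF+MTTR) = 21364/(21364+52.3) = 0.997558
Series availability: 0.998908 × 0.997558 = 0.9965

0.9965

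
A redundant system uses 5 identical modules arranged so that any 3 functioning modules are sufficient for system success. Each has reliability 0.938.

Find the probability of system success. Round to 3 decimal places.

R = Σ_{i=3}^{5} C(5,i) p^i (1−p)^{5−i} with p = 0.938
C(5,3)·0.938^3·0.062^2 = 0.03172
C(5,4)·0.938^4·0.062^1 = 0.23998
C(5,5)·0.938^5·0.062^0 = 0.72613
Sum = 0.998

0.998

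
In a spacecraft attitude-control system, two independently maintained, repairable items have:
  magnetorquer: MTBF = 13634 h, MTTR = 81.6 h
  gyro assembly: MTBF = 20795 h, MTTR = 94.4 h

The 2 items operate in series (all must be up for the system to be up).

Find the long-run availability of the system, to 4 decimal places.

0.9896

A(magnetorquer) = MTBF/(MTBF+MTTR) = 13634/(13634+81.6) = 0.994051
A(gyro assembly) = MTBF/(MTBF+MTTR) = 20795/(20795+94.4) = 0.995481
Series availability: 0.994051 × 0.995481 = 0.9896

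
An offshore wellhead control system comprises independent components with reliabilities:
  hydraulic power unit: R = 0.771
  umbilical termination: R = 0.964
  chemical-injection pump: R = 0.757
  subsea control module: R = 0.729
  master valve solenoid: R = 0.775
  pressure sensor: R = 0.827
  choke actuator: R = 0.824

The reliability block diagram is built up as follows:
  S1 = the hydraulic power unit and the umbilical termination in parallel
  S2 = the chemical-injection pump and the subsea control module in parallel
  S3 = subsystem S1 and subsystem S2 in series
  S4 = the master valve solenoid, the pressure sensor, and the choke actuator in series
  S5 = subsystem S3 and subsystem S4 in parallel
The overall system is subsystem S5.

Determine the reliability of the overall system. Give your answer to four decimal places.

Parallel (hydraulic power unit and umbilical termination): 1 − (1 − 0.771000)(1 − 0.964000) = 0.991756
Parallel (chemical-injection pump and subsea control module): 1 − (1 − 0.757000)(1 − 0.729000) = 0.934147
Series ([0.991756] and [0.934147]): 0.991756 × 0.934147 = 0.926446
Series (master valve solenoid, pressure sensor, and choke actuator): 0.775000 × 0.827000 × 0.824000 = 0.528122
Parallel ([0.926446] and [0.528122]): 1 − (1 − 0.926446)(1 − 0.528122) = 0.9653

0.9653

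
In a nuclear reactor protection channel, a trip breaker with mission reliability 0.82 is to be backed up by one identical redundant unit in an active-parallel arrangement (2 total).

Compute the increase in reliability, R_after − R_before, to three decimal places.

0.148

R_before = 0.82
R_after = 1 − (1 − 0.82)^2 = 0.968
ΔR = 0.968 − 0.82 = 0.148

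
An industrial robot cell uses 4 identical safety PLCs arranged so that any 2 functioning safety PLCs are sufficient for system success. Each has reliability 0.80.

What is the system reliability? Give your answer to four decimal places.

R = Σ_{i=2}^{4} C(4,i) p^i (1−p)^{4−i} with p = 0.80
C(4,2)·0.80^2·0.20^2 = 0.153600
C(4,3)·0.80^3·0.20^1 = 0.409600
C(4,4)·0.80^4·0.20^0 = 0.409600
Sum = 0.9728

0.9728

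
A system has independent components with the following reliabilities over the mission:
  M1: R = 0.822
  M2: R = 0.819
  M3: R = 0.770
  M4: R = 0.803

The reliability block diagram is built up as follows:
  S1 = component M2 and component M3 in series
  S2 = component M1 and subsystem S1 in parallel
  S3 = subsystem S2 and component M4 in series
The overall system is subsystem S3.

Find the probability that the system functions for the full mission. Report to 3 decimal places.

Series (M2 and M3): 0.81900 × 0.77000 = 0.63063
Parallel (M1 and [0.63063]): 1 − (1 − 0.82200)(1 − 0.63063) = 0.93425
Series ([0.93425] and M4): 0.93425 × 0.80300 = 0.750

0.750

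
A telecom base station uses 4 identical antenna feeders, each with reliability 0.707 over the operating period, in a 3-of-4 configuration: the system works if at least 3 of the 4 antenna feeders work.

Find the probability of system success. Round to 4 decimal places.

0.6640

R = Σ_{i=3}^{4} C(4,i) p^i (1−p)^{4−i} with p = 0.707
C(4,3)·0.707^3·0.293^1 = 0.414177
C(4,4)·0.707^4·0.293^0 = 0.249849
Sum = 0.6640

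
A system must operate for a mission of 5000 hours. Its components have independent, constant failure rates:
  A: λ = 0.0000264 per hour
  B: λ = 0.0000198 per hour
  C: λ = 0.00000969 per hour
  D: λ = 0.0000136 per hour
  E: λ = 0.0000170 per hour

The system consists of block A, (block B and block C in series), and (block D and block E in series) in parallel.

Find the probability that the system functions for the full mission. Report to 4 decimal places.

0.9976

R(A) = exp(−0.0000264 × 5000) = 0.876341
R(B) = exp(−0.0000198 × 5000) = 0.905743
R(C) = exp(−0.00000969 × 5000) = 0.952705
R(D) = exp(−0.0000136 × 5000) = 0.934260
R(E) = exp(−0.0000170 × 5000) = 0.918512
Series (B and C): 0.905743 × 0.952705 = 0.862906
Series (D and E): 0.934260 × 0.918512 = 0.858129
Parallel (A, [0.862906], and [0.858129]): 1 − (1 − 0.876341)(1 − 0.862906)(1 − 0.858129) = 0.9976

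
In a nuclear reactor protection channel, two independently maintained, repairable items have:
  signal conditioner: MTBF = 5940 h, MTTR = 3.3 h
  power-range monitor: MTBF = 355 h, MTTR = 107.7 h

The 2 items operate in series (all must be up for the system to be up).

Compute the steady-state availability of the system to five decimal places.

A(signal conditioner) = MTBF/(MTBF+MTTR) = 5940/(5940+3.3) = 0.999445
A(power-range monitor) = MTBF/(MTBF+MTTR) = 355/(355+107.7) = 0.767236
Series availability: 0.999445 × 0.767236 = 0.76681

0.76681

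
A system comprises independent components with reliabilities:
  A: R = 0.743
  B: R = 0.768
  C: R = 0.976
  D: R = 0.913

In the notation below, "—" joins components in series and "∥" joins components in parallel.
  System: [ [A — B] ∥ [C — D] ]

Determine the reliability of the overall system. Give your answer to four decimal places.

0.9532

Series (A and B): 0.743000 × 0.768000 = 0.570624
Series (C and D): 0.976000 × 0.913000 = 0.891088
Parallel ([0.570624] and [0.891088]): 1 − (1 − 0.570624)(1 − 0.891088) = 0.9532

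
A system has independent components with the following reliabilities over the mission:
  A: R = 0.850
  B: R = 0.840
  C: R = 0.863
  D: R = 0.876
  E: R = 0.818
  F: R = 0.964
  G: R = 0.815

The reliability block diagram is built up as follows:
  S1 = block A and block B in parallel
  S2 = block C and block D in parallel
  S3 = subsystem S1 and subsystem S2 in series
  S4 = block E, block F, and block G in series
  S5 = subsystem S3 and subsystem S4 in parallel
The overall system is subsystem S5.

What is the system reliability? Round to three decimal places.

Parallel (A and B): 1 − (1 − 0.85000)(1 − 0.84000) = 0.97600
Parallel (C and D): 1 − (1 − 0.86300)(1 − 0.87600) = 0.98301
Series ([0.97600] and [0.98301]): 0.97600 × 0.98301 = 0.95942
Series (E, F, and G): 0.81800 × 0.96400 × 0.81500 = 0.64267
Parallel ([0.95942] and [0.64267]): 1 − (1 − 0.95942)(1 − 0.64267) = 0.985

0.985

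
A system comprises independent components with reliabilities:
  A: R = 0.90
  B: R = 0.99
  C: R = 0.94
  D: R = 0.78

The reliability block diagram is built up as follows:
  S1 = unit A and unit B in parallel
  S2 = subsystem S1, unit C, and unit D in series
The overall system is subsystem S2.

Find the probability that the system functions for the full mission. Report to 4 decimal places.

0.7325

Parallel (A and B): 1 − (1 − 0.900000)(1 − 0.990000) = 0.999000
Series ([0.999000], C, and D): 0.999000 × 0.940000 × 0.780000 = 0.7325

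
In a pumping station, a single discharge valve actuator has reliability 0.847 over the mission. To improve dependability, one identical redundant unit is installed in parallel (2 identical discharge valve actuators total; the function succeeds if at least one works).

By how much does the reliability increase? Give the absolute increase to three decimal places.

0.130

R_before = 0.847
R_after = 1 − (1 − 0.847)^2 = 0.977
ΔR = 0.977 − 0.847 = 0.130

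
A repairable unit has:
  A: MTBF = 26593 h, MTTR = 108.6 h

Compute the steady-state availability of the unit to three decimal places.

0.996

A(A) = MTBF/(MTBF+MTTR) = 26593/(26593+108.6) = 0.996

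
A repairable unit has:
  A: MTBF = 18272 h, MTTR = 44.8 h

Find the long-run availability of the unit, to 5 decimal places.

A(A) = MTBF/(MTBF+MTTR) = 18272/(18272+44.8) = 0.99755

0.99755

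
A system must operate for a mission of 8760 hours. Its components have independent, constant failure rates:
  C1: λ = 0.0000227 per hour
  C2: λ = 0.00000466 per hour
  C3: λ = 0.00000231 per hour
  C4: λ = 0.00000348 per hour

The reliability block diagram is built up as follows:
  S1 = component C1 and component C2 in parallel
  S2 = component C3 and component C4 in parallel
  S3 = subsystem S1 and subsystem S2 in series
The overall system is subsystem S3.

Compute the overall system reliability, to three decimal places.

R(C1) = exp(−0.0000227 × 8760) = 0.81967
R(C2) = exp(−0.00000466 × 8760) = 0.96000
R(C3) = exp(−0.00000231 × 8760) = 0.97997
R(C4) = exp(−0.00000348 × 8760) = 0.96998
Parallel (C1 and C2): 1 − (1 − 0.81967)(1 − 0.96000) = 0.99279
Parallel (C3 and C4): 1 − (1 − 0.97997)(1 − 0.96998) = 0.99940
Series ([0.99279] and [0.99940]): 0.99279 × 0.99940 = 0.992

0.992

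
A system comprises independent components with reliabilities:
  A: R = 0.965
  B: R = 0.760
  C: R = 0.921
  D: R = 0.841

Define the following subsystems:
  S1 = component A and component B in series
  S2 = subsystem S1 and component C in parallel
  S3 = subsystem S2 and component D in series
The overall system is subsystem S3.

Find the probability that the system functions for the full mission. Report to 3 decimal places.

Series (A and B): 0.96500 × 0.76000 = 0.73340
Parallel ([0.73340] and C): 1 − (1 − 0.73340)(1 − 0.92100) = 0.97894
Series ([0.97894] and D): 0.97894 × 0.84100 = 0.823

0.823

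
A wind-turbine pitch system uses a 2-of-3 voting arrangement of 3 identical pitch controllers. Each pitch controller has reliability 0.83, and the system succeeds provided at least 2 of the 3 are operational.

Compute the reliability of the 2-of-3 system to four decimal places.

R = Σ_{i=2}^{3} C(3,i) p^i (1−p)^{3−i} with p = 0.83
C(3,2)·0.83^2·0.17^1 = 0.351339
C(3,3)·0.83^3·0.17^0 = 0.571787
Sum = 0.9231

0.9231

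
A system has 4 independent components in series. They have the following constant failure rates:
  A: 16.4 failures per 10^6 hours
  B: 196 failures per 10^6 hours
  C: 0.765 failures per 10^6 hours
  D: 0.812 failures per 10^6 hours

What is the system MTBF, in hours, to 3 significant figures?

Series of exponential components: λ_sys = Σ λ_i
λ_sys = 0.0000164 + 0.000196 + 0.000000765 + 0.000000812 = 2.1398e-04 /h
MTBF = 1 / λ_sys = 4670 h

4670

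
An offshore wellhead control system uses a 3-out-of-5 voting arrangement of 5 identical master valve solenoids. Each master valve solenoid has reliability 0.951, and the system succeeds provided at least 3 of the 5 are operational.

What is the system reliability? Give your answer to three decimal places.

R = Σ_{i=3}^{5} C(5,i) p^i (1−p)^{5−i} with p = 0.951
C(5,3)·0.951^3·0.049^2 = 0.02065
C(5,4)·0.951^4·0.049^1 = 0.20040
C(5,5)·0.951^5·0.049^0 = 0.77786
Sum = 0.999

0.999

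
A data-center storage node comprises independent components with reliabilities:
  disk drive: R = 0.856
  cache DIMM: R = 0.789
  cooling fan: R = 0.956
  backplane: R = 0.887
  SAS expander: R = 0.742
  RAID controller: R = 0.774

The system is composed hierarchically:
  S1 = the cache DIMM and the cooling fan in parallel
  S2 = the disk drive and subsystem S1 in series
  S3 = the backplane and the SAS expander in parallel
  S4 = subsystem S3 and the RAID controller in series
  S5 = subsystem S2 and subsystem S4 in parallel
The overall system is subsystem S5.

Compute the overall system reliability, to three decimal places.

0.962

Parallel (cache DIMM and cooling fan): 1 − (1 − 0.78900)(1 − 0.95600) = 0.99072
Series (disk drive and [0.99072]): 0.85600 × 0.99072 = 0.84806
Parallel (backplane and SAS expander): 1 − (1 − 0.88700)(1 − 0.74200) = 0.97085
Series ([0.97085] and RAID controller): 0.97085 × 0.77400 = 0.75144
Parallel ([0.84806] and [0.75144]): 1 − (1 − 0.84806)(1 − 0.75144) = 0.962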